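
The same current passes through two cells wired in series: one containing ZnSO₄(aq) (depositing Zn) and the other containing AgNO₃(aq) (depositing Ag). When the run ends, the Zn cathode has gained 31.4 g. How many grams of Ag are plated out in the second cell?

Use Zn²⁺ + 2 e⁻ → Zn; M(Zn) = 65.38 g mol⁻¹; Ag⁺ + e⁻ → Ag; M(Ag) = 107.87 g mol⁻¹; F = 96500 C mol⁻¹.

n(Zn) = 31.4 / 65.38 = 0.4803 mol.
Since Zn²⁺ + 2 e⁻ → Zn, n(e⁻) passed = 2 × 0.4803 = 0.9605 mol.
Cells in series carry the same charge, so the same 0.9605 mol of electrons passes through cell 2.
Ag⁺ + e⁻ → Ag, so n(Ag) = 0.9605 / 1 = 0.9605 mol.
m(Ag) = 0.9605 × 107.87 = 104 g.

104 g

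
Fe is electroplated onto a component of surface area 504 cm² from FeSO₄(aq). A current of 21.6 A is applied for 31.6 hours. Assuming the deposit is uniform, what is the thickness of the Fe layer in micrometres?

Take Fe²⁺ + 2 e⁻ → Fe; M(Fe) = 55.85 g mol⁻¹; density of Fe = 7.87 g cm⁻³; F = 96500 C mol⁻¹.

Q = I·t = 21.60 × 113760 = 2457000 C; n(e⁻) = 25.46 mol.
n(Fe) = n(e⁻)/2 = 12.73 mol, so m = 12.73 × 55.85 = 711.1 g.
Volume = m/ρ = 711.1 / 7.87 = 90.35 cm³.
Thickness = V/A = 90.35 / 504 = 0.179 cm = 1790 μm.

1790 μm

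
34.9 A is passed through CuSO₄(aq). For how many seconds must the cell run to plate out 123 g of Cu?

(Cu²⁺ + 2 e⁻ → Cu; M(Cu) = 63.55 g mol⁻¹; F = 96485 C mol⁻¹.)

10700 s

n(Cu) = m/M = 123 / 63.55 = 1.935 mol.
Each Cu atom requires 2 electrons, so n(e⁻) = 2 × 1.935 = 3.871 mol.
Q = n(e⁻)·F = 3.871 × 96485 = 373500 C.
t = Q/I = 373500 / 34.90 A = 10700 s.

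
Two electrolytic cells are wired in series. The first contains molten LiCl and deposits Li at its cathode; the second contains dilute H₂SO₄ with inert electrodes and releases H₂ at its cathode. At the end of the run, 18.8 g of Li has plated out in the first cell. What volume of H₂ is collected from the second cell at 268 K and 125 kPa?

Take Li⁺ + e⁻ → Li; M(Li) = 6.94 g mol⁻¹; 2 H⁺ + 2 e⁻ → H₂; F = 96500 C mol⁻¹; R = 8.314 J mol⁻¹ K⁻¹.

24.1 L

n(Li) = 18.8 / 6.94 = 2.709 mol, so n(e⁻) = 1 × 2.709 = 2.709 mol.
The cells are in series, so the same 2.709 mol of electrons passes through the second cell.
2 H⁺ + 2 e⁻ → H₂ — 2 mol e⁻ per mol H₂, so n(H₂) = 2.709/2 = 1.354 mol.
V = nRT/P = (1.354 × 8.314 × 268) / (125 × 10³) = 0.0241 m³ = 24.1 L.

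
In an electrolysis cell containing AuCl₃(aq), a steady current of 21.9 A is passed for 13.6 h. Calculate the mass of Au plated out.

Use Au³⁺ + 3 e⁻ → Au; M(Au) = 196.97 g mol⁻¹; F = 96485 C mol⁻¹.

730 g

Q = I·t = 21.90 A × 48960 s = 1072000 C.
n(e⁻) = Q/F = 1072000 / 96485 = 11.11 mol.
Au³⁺ + 3 e⁻ → Au, so n(Au) = n(e⁻)/3 = 3.704 mol.
m = n·M = 3.704 × 196.97 = 730 g.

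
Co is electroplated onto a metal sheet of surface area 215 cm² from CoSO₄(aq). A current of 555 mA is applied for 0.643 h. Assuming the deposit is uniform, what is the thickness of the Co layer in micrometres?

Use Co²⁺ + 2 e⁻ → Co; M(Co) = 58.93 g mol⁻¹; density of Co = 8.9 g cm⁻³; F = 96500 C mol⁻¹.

Q = I·t = 0.5550 × 2314.8 = 1285 C; n(e⁻) = 0.01331 mol.
n(Co) = n(e⁻)/2 = 0.006657 mol, so m = 0.006657 × 58.93 = 0.3923 g.
Volume = m/ρ = 0.3923 / 8.9 = 0.04408 cm³.
Thickness = V/A = 0.04408 / 215 = 2.05 × 10⁻⁴ cm = 2.05 μm.

2.05 μm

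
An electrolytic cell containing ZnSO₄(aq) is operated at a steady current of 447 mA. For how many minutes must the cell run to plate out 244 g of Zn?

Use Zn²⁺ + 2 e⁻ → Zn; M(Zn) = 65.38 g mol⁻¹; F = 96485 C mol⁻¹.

n(Zn) = m/M = 244 / 65.38 = 3.732 mol.
Each Zn atom requires 2 electrons, so n(e⁻) = 2 × 3.732 = 7.464 mol.
Q = n(e⁻)·F = 7.464 × 96485 = 720200 C.
t = Q/I = 720200 / 0.4470 A = 1611000 s = 26900 min.

26900 min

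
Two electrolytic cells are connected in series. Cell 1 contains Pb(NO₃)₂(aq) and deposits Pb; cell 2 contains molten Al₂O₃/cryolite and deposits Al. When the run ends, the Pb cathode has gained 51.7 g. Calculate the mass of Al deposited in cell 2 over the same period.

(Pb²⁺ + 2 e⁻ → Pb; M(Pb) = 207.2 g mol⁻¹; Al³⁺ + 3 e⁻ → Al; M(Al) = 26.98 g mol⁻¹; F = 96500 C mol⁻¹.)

4.49 g

n(Pb) = 51.7 / 207.2 = 0.2495 mol.
Since Pb²⁺ + 2 e⁻ → Pb, n(e⁻) passed = 2 × 0.2495 = 0.4990 mol.
Cells in series carry the same charge, so the same 0.4990 mol of electrons passes through cell 2.
Al³⁺ + 3 e⁻ → Al, so n(Al) = 0.4990 / 3 = 0.1663 mol.
m(Al) = 0.1663 × 26.98 = 4.49 g.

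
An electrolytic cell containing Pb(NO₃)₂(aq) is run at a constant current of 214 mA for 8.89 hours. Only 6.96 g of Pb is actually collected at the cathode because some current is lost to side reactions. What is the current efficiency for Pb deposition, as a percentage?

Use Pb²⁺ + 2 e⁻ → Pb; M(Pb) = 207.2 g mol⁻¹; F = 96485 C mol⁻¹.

Q = I·t = 0.2140 × 32004 = 6849 C; n(e⁻) = 6849/96485 = 0.07098 mol.
Theoretical n(Pb) = n(e⁻)/2 = 0.03549 mol, i.e. m_theo = 0.03549 × 207.2 = 7.354 g.
Efficiency = m_actual / m_theo = 6.96 / 7.354 = 94.6 %.

94.6 %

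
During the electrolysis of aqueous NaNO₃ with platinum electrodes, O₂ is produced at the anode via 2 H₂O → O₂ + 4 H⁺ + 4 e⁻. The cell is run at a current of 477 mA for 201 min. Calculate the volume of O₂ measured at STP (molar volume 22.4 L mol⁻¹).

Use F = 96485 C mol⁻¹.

Q = I·t = 0.4770 A × 12060 s = 5753 C.
n(e⁻) = Q/F = 5753 / 96485 = 0.05962 mol.
4 electrons are transferred per O₂ molecule, so n(O₂) = 0.05962 / 4 = 0.01491 mol.
V = n × V_m = 0.01491 × 22.4 = 0.334 L.

0.334 L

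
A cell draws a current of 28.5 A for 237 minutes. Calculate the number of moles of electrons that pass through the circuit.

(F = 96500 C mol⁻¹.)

4.20 mol

Q = I·t = 28.50 A × 14220 s = 405300 C.
n(e⁻) = Q/F = 405300 / 96500 = 4.20 mol.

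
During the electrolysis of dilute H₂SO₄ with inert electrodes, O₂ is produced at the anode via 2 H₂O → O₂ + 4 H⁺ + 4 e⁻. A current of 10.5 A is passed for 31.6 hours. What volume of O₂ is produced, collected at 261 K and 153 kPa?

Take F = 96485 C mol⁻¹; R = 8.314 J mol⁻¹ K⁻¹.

Q = I·t = 10.50 A × 113760 s = 1194000 C.
n(e⁻) = Q/F = 1194000 / 96485 = 12.38 mol.
4 electrons are transferred per O₂ molecule, so n(O₂) = 12.38 / 4 = 3.095 mol.
V = nRT/P = (3.095 × 8.314 × 261) / (153 × 10³ Pa) = 0.0439 m³ = 43.9 L.

43.9 L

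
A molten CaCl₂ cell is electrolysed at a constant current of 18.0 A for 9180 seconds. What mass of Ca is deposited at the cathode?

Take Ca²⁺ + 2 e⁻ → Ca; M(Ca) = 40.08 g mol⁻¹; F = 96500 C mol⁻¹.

34.3 g

Q = I·t = 18.00 A × 9180.0 s = 165200 C.
n(e⁻) = Q/F = 165200 / 96500 = 1.712 mol.
Ca²⁺ + 2 e⁻ → Ca, so n(Ca) = n(e⁻)/2 = 0.8562 mol.
m = n·M = 0.8562 × 40.08 = 34.3 g.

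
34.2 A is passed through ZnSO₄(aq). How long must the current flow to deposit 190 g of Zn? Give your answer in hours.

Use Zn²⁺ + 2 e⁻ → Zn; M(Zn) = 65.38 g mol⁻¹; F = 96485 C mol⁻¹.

4.55 h

n(Zn) = m/M = 190 / 65.38 = 2.906 mol.
Each Zn atom requires 2 electrons, so n(e⁻) = 2 × 2.906 = 5.812 mol.
Q = n(e⁻)·F = 5.812 × 96485 = 560800 C.
t = Q/I = 560800 / 34.20 A = 16400 s = 4.55 h.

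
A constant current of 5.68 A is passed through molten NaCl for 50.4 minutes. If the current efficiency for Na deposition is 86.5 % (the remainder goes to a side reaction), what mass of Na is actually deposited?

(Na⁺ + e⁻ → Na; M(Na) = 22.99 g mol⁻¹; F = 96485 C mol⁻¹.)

3.54 g

Q = I·t = 5.680 × 3024.0 = 17180 C.
n(e⁻) = 17180/96485 = 0.1780 mol; theoretically n(Na) = 0.1780/1 = 0.1780 mol, m_theo = 4.093 g.
At 86.5 % efficiency, m_actual = 0.865 × 4.093 = 3.54 g.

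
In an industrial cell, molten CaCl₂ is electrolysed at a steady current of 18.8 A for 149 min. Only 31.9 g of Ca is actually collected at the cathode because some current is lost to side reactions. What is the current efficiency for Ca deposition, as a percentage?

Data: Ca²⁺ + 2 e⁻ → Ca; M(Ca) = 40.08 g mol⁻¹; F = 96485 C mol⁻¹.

91.4 %

Q = I·t = 18.80 × 8940.0 = 168100 C; n(e⁻) = 168100/96485 = 1.742 mol.
Theoretical n(Ca) = n(e⁻)/2 = 0.8710 mol, i.e. m_theo = 0.8710 × 40.08 = 34.91 g.
Efficiency = m_actual / m_theo = 31.9 / 34.91 = 91.4 %.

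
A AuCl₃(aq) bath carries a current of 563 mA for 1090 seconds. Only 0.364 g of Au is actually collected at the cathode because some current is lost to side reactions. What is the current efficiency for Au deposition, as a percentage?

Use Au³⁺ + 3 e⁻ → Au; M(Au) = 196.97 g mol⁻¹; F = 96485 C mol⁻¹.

Q = I·t = 0.5630 × 1090.0 = 613.7 C; n(e⁻) = 613.7/96485 = 0.006360 mol.
Theoretical n(Au) = n(e⁻)/3 = 0.002120 mol, i.e. m_theo = 0.002120 × 196.97 = 0.4176 g.
Efficiency = m_actual / m_theo = 0.364 / 0.4176 = 87.2 %.

87.2 %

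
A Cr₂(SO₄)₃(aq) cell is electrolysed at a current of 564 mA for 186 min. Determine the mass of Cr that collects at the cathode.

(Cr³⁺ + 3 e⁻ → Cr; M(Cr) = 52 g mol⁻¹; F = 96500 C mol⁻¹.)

Q = I·t = 0.5640 A × 11160 s = 6294 C.
n(e⁻) = Q/F = 6294 / 96500 = 0.06523 mol.
Cr³⁺ + 3 e⁻ → Cr, so n(Cr) = n(e⁻)/3 = 0.02174 mol.
m = n·M = 0.02174 × 52 = 1.13 g.

1.13 g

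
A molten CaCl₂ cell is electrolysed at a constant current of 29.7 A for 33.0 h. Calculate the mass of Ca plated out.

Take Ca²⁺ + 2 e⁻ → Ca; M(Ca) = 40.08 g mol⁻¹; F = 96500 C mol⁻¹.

733 g

Q = I·t = 29.70 A × 118800 s = 3528000 C.
n(e⁻) = Q/F = 3528000 / 96500 = 36.56 mol.
Ca²⁺ + 2 e⁻ → Ca, so n(Ca) = n(e⁻)/2 = 18.28 mol.
m = n·M = 18.28 × 40.08 = 733 g.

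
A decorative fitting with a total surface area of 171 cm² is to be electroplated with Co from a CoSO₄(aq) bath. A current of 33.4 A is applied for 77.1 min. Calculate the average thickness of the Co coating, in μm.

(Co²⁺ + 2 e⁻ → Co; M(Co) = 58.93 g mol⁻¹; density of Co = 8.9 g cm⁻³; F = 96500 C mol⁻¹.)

310 μm

Q = I·t = 33.40 × 4626.0 = 154500 C; n(e⁻) = 1.601 mol.
n(Co) = n(e⁻)/2 = 0.8006 mol, so m = 0.8006 × 58.93 = 47.18 g.
Volume = m/ρ = 47.18 / 8.9 = 5.301 cm³.
Thickness = V/A = 5.301 / 171 = 0.0310 cm = 310 μm.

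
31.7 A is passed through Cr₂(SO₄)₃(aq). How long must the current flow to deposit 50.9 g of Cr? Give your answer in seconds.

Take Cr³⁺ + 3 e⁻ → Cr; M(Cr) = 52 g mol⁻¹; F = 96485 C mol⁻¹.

n(Cr) = m/M = 50.9 / 52 = 0.9788 mol.
Each Cr atom requires 3 electrons, so n(e⁻) = 3 × 0.9788 = 2.937 mol.
Q = n(e⁻)·F = 2.937 × 96485 = 283300 C.
t = Q/I = 283300 / 31.70 A = 8938 s.

8940 s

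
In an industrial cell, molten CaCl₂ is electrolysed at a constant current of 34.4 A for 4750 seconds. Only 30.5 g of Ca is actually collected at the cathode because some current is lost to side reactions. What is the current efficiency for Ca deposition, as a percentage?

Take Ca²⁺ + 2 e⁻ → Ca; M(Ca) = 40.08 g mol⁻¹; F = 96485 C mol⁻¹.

Q = I·t = 34.40 × 4750.0 = 163400 C; n(e⁻) = 163400/96485 = 1.694 mol.
Theoretical n(Ca) = n(e⁻)/2 = 0.8468 mol, i.e. m_theo = 0.8468 × 40.08 = 33.94 g.
Efficiency = m_actual / m_theo = 30.5 / 33.94 = 89.9 %.

89.9 %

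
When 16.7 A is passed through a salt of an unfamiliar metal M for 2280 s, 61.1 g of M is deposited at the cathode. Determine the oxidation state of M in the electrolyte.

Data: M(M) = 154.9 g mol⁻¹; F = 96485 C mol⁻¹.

Q = I·t = 16.70 A × 2280.0 s = 38080 C, so n(e⁻) = 38080/96485 = 0.3946 mol.
n(M) deposited = 61.1 / 154.9 = 0.3944 mol.
Electrons per atom = n(e⁻)/n(M) = 0.3946 / 0.3944 = 1.00 ≈ 1, so the ion is M⁺.

+1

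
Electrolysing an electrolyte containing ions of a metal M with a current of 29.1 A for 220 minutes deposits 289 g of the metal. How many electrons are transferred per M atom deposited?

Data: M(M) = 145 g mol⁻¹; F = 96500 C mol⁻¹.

2

Q = I·t = 29.10 A × 13200 s = 384100 C, so n(e⁻) = 384100/96500 = 3.981 mol.
n(M) deposited = 289 / 145 = 1.993 mol.
Electrons per atom = n(e⁻)/n(M) = 3.981 / 1.993 = 2.00 ≈ 2, so the ion is M²⁺.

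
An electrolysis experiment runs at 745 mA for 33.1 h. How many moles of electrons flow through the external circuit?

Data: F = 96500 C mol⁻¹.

0.920 mol

Q = I·t = 0.7450 A × 119160 s = 88770 C.
n(e⁻) = Q/F = 88770 / 96500 = 0.920 mol.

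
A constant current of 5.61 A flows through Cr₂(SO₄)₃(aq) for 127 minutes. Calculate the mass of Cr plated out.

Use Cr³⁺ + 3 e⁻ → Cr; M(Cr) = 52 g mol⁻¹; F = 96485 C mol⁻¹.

Q = I·t = 5.610 A × 7620.0 s = 42750 C.
n(e⁻) = Q/F = 42750 / 96485 = 0.4431 mol.
Cr³⁺ + 3 e⁻ → Cr, so n(Cr) = n(e⁻)/3 = 0.1477 mol.
m = n·M = 0.1477 × 52 = 7.68 g.

7.68 g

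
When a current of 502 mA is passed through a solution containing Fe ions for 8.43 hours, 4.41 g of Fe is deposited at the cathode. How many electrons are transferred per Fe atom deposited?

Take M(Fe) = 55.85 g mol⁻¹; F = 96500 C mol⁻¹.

2

Q = I·t = 0.5020 A × 30348 s = 15230 C, so n(e⁻) = 15230/96500 = 0.1579 mol.
n(Fe) deposited = 4.41 / 55.85 = 0.07896 mol.
Electrons per atom = n(e⁻)/n(Fe) = 0.1579 / 0.07896 = 2.00 ≈ 2, so the ion is Fe²⁺.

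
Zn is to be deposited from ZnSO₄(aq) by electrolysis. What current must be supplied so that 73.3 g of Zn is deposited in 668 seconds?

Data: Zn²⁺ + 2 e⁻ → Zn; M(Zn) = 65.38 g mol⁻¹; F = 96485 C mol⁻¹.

n(Zn) = 73.3 / 65.38 = 1.121 mol.
n(e⁻) = 2 × 1.121 = 2.242 mol.
Q = n(e⁻)·F = 2.242 × 96485 = 216300 C.
I = Q/t = 216300 / 668.00 s = 324 A.

324 A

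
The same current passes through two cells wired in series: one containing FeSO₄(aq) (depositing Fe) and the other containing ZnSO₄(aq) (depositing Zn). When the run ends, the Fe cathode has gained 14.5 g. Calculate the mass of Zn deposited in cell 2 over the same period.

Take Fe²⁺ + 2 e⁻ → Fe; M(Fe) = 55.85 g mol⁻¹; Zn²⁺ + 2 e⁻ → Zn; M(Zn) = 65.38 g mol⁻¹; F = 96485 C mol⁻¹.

17.0 g

n(Fe) = 14.5 / 55.85 = 0.2596 mol.
Since Fe²⁺ + 2 e⁻ → Fe, n(e⁻) passed = 2 × 0.2596 = 0.5192 mol.
Cells in series carry the same charge, so the same 0.5192 mol of electrons passes through cell 2.
Zn²⁺ + 2 e⁻ → Zn, so n(Zn) = 0.5192 / 2 = 0.2596 mol.
m(Zn) = 0.2596 × 65.38 = 17.0 g.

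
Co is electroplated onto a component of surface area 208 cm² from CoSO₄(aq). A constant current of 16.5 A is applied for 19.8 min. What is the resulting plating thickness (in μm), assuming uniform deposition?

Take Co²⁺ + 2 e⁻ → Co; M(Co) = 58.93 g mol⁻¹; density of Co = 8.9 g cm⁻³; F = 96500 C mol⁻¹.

Q = I·t = 16.50 × 1188.0 = 19600 C; n(e⁻) = 0.2031 mol.
n(Co) = n(e⁻)/2 = 0.1016 mol, so m = 0.1016 × 58.93 = 5.985 g.
Volume = m/ρ = 5.985 / 8.9 = 0.6725 cm³.
Thickness = V/A = 0.6725 / 208 = 0.00323 cm = 32.3 μm.

32.3 μm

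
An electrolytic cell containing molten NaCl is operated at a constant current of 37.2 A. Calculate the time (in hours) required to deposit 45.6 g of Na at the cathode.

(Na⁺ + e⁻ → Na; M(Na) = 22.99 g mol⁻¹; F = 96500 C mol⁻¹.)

n(Na) = m/M = 45.6 / 22.99 = 1.983 mol.
Each Na atom requires 1 electron, so n(e⁻) = 1 × 1.983 = 1.983 mol.
Q = n(e⁻)·F = 1.983 × 96500 = 191400 C.
t = Q/I = 191400 / 37.20 A = 5145 s = 1.43 h.

1.43 h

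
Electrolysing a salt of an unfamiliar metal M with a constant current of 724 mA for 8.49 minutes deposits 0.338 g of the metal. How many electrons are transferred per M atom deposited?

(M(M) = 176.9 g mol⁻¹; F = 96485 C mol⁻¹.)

Q = I·t = 0.7240 A × 509.40 s = 368.8 C, so n(e⁻) = 368.8/96485 = 0.003822 mol.
n(M) deposited = 0.338 / 176.9 = 0.001911 mol.
Electrons per atom = n(e⁻)/n(M) = 0.003822 / 0.001911 = 2.00 ≈ 2, so the ion is M²⁺.

2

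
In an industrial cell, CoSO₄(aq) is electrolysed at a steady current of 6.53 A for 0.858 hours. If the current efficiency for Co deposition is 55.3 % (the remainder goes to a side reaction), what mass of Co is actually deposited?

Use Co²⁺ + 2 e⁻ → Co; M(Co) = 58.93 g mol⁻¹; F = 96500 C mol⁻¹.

Q = I·t = 6.530 × 3088.8 = 20170 C.
n(e⁻) = 20170/96500 = 0.2090 mol; theoretically n(Co) = 0.2090/2 = 0.1045 mol, m_theo = 6.159 g.
At 55.3 % efficiency, m_actual = 0.553 × 6.159 = 3.41 g.

3.41 g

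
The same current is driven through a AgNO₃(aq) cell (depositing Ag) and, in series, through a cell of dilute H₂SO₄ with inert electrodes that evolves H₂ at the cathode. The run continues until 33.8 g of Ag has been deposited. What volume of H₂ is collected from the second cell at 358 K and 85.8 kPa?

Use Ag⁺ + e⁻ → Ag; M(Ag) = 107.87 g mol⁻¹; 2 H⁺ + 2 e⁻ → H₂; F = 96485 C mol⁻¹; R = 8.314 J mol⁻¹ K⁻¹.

5.43 L

n(Ag) = 33.8 / 107.87 = 0.3133 mol, so n(e⁻) = 1 × 0.3133 = 0.3133 mol.
The cells are in series, so the same 0.3133 mol of electrons passes through the second cell.
2 H⁺ + 2 e⁻ → H₂ — 2 mol e⁻ per mol H₂, so n(H₂) = 0.3133/2 = 0.1567 mol.
V = nRT/P = (0.1567 × 8.314 × 358) / (85.8 × 10³) = 0.00543 m³ = 5.43 L.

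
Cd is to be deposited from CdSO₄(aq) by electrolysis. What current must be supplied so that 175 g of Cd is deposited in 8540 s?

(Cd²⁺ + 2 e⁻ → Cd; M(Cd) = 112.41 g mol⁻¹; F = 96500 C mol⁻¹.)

35.2 A

n(Cd) = 175 / 112.41 = 1.557 mol.
n(e⁻) = 2 × 1.557 = 3.114 mol.
Q = n(e⁻)·F = 3.114 × 96500 = 300500 C.
I = Q/t = 300500 / 8540.0 s = 35.2 A.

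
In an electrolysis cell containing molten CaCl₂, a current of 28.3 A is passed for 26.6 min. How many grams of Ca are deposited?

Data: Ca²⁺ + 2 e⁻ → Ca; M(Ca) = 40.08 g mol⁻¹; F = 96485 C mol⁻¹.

9.38 g

Q = I·t = 28.30 A × 1596.0 s = 45170 C.
n(e⁻) = Q/F = 45170 / 96485 = 0.4681 mol.
Ca²⁺ + 2 e⁻ → Ca, so n(Ca) = n(e⁻)/2 = 0.2341 mol.
m = n·M = 0.2341 × 40.08 = 9.38 g.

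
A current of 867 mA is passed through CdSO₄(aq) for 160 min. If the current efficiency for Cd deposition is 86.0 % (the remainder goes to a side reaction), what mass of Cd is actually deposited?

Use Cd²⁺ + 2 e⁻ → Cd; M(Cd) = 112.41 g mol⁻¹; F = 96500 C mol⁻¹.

4.17 g

Q = I·t = 0.8670 × 9600.0 = 8323 C.
n(e⁻) = 8323/96500 = 0.08625 mol; theoretically n(Cd) = 0.08625/2 = 0.04313 mol, m_theo = 4.848 g.
At 86.0 % efficiency, m_actual = 0.860 × 4.848 = 4.17 g.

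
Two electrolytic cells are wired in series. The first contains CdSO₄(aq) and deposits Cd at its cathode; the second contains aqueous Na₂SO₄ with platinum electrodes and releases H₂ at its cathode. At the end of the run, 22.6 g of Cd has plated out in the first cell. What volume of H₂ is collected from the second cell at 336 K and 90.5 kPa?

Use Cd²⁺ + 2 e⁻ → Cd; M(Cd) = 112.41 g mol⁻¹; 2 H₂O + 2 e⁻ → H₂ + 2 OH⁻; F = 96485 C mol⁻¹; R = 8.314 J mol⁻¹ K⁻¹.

6.21 L

n(Cd) = 22.6 / 112.41 = 0.2010 mol, so n(e⁻) = 2 × 0.2010 = 0.4021 mol.
The cells are in series, so the same 0.4021 mol of electrons passes through the second cell.
2 H₂O + 2 e⁻ → H₂ + 2 OH⁻ — 2 mol e⁻ per mol H₂, so n(H₂) = 0.4021/2 = 0.2010 mol.
V = nRT/P = (0.2010 × 8.314 × 336) / (90.5 × 10³) = 0.00621 m³ = 6.21 L.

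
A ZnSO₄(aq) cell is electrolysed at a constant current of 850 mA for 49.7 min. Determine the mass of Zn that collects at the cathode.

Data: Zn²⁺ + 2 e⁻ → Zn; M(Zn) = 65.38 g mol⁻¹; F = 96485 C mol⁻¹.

Q = I·t = 0.8500 A × 2982.0 s = 2535 C.
n(e⁻) = Q/F = 2535 / 96485 = 0.02627 mol.
Zn²⁺ + 2 e⁻ → Zn, so n(Zn) = n(e⁻)/2 = 0.01314 mol.
m = n·M = 0.01314 × 65.38 = 0.859 g.

0.859 g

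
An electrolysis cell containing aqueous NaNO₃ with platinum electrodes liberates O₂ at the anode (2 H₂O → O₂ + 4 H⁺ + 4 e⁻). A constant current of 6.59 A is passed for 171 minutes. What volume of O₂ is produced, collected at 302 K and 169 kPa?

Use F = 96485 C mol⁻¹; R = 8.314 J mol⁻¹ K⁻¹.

Q = I·t = 6.590 A × 10260 s = 67610 C.
n(e⁻) = Q/F = 67610 / 96485 = 0.7008 mol.
4 electrons are transferred per O₂ molecule, so n(O₂) = 0.7008 / 4 = 0.1752 mol.
V = nRT/P = (0.1752 × 8.314 × 302) / (169 × 10³ Pa) = 0.00260 m³ = 2.60 L.

2.60 L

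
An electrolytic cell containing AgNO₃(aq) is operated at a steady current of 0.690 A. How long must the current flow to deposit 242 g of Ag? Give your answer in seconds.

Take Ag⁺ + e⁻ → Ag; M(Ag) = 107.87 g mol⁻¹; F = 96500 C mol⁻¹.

3.14 × 10⁵ s

n(Ag) = m/M = 242 / 107.87 = 2.243 mol.
Each Ag atom requires 1 electron, so n(e⁻) = 1 × 2.243 = 2.243 mol.
Q = n(e⁻)·F = 2.243 × 96500 = 216500 C.
t = Q/I = 216500 / 0.6900 A = 313800 s.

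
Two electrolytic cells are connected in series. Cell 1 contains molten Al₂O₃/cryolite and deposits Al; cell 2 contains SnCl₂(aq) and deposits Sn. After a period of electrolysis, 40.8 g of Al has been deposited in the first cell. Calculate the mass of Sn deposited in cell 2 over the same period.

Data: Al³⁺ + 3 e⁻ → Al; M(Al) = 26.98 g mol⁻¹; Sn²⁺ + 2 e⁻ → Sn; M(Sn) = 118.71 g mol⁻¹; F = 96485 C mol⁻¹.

n(Al) = 40.8 / 26.98 = 1.512 mol.
Since Al³⁺ + 3 e⁻ → Al, n(e⁻) passed = 3 × 1.512 = 4.537 mol.
Cells in series carry the same charge, so the same 4.537 mol of electrons passes through cell 2.
Sn²⁺ + 2 e⁻ → Sn, so n(Sn) = 4.537 / 2 = 2.268 mol.
m(Sn) = 2.268 × 118.71 = 269 g.

269 g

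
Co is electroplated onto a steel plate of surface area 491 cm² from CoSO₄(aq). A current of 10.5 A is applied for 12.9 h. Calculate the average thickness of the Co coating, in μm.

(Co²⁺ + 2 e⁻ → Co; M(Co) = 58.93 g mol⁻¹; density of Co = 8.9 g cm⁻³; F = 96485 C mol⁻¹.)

Q = I·t = 10.50 × 46440 = 487600 C; n(e⁻) = 5.054 mol.
n(Co) = n(e⁻)/2 = 2.527 mol, so m = 2.527 × 58.93 = 148.9 g.
Volume = m/ρ = 148.9 / 8.9 = 16.73 cm³.
Thickness = V/A = 16.73 / 491 = 0.0341 cm = 341 μm.

341 μm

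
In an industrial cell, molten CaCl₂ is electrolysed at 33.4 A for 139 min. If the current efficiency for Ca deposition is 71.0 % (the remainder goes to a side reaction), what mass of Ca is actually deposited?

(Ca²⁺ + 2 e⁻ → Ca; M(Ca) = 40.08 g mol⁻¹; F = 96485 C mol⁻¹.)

Q = I·t = 33.40 × 8340.0 = 278600 C.
n(e⁻) = 278600/96485 = 2.887 mol; theoretically n(Ca) = 2.887/2 = 1.444 mol, m_theo = 57.86 g.
At 71.0 % efficiency, m_actual = 0.710 × 57.86 = 41.1 g.

41.1 g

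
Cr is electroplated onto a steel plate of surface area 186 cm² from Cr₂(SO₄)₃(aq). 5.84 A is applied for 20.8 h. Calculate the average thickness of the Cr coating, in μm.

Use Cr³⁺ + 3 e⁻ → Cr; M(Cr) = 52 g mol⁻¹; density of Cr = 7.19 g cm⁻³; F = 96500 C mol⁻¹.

587 μm

Q = I·t = 5.840 × 74880 = 437300 C; n(e⁻) = 4.532 mol.
n(Cr) = n(e⁻)/3 = 1.511 mol, so m = 1.511 × 52 = 78.55 g.
Volume = m/ρ = 78.55 / 7.19 = 10.92 cm³.
Thickness = V/A = 10.92 / 186 = 0.0587 cm = 587 μm.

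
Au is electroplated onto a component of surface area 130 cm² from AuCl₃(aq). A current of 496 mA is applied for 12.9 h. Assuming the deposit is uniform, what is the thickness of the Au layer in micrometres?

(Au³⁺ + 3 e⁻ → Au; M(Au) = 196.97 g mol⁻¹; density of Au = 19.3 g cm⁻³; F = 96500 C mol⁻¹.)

Q = I·t = 0.4960 × 46440 = 23030 C; n(e⁻) = 0.2387 mol.
n(Au) = n(e⁻)/3 = 0.07957 mol, so m = 0.07957 × 196.97 = 15.67 g.
Volume = m/ρ = 15.67 / 19.3 = 0.8120 cm³.
Thickness = V/A = 0.8120 / 130 = 0.00625 cm = 62.5 μm.

62.5 μm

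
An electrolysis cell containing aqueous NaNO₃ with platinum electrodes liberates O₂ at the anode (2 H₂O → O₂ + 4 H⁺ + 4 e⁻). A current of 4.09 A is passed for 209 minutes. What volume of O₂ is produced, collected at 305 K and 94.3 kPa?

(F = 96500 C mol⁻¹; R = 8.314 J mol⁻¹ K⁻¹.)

Q = I·t = 4.090 A × 12540 s = 51290 C.
n(e⁻) = Q/F = 51290 / 96500 = 0.5315 mol.
4 electrons are transferred per O₂ molecule, so n(O₂) = 0.5315 / 4 = 0.1329 mol.
V = nRT/P = (0.1329 × 8.314 × 305) / (94.3 × 10³ Pa) = 0.00357 m³ = 3.57 L.

3.57 L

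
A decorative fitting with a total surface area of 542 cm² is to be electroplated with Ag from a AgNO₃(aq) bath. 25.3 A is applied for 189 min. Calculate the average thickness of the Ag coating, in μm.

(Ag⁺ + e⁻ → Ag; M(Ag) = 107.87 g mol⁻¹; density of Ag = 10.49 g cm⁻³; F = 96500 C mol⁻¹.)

564 μm

Q = I·t = 25.30 × 11340 = 286900 C; n(e⁻) = 2.973 mol.
n(Ag) = n(e⁻)/1 = 2.973 mol, so m = 2.973 × 107.87 = 320.7 g.
Volume = m/ρ = 320.7 / 10.49 = 30.57 cm³.
Thickness = V/A = 30.57 / 542 = 0.0564 cm = 564 μm.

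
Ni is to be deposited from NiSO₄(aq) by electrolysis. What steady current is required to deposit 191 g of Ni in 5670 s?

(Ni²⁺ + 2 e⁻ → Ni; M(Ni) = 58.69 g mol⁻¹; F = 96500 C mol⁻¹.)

111 A

n(Ni) = 191 / 58.69 = 3.254 mol.
n(e⁻) = 2 × 3.254 = 6.509 mol.
Q = n(e⁻)·F = 6.509 × 96500 = 628100 C.
I = Q/t = 628100 / 5670.0 s = 111 A.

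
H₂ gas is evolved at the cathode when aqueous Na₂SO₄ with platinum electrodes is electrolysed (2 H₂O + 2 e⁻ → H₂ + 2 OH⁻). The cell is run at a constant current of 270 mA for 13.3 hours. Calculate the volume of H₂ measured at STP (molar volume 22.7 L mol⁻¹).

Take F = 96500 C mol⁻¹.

Q = I·t = 0.2700 A × 47880 s = 12930 C.
n(e⁻) = Q/F = 12930 / 96500 = 0.1340 mol.
2 electrons are transferred per H₂ molecule, so n(H₂) = 0.1340 / 2 = 0.06698 mol.
V = n × V_m = 0.06698 × 22.7 = 1.52 L.

1.52 L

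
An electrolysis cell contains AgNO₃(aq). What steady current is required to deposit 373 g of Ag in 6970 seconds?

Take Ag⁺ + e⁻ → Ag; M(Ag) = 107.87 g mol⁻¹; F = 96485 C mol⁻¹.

n(Ag) = 373 / 107.87 = 3.458 mol.
n(e⁻) = 1 × 3.458 = 3.458 mol.
Q = n(e⁻)·F = 3.458 × 96485 = 333600 C.
I = Q/t = 333600 / 6970.0 s = 47.9 A.

47.9 A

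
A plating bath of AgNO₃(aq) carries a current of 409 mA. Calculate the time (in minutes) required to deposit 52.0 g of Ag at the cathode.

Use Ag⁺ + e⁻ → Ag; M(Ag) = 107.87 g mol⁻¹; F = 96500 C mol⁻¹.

1900 min

n(Ag) = m/M = 52.0 / 107.87 = 0.4821 mol.
Each Ag atom requires 1 electron, so n(e⁻) = 1 × 0.4821 = 0.4821 mol.
Q = n(e⁻)·F = 0.4821 × 96500 = 46520 C.
t = Q/I = 46520 / 0.4090 A = 113700 s = 1900 min.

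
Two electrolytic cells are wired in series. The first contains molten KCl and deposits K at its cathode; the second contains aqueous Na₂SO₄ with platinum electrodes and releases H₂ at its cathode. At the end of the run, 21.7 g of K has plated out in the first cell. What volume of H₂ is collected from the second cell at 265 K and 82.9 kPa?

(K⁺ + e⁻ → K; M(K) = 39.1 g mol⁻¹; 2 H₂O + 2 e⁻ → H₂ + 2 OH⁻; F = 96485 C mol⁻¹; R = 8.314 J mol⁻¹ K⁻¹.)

7.37 L

n(K) = 21.7 / 39.1 = 0.5550 mol, so n(e⁻) = 1 × 0.5550 = 0.5550 mol.
The cells are in series, so the same 0.5550 mol of electrons passes through the second cell.
2 H₂O + 2 e⁻ → H₂ + 2 OH⁻ — 2 mol e⁻ per mol H₂, so n(H₂) = 0.5550/2 = 0.2775 mol.
V = nRT/P = (0.2775 × 8.314 × 265) / (82.9 × 10³) = 0.00737 m³ = 7.37 L.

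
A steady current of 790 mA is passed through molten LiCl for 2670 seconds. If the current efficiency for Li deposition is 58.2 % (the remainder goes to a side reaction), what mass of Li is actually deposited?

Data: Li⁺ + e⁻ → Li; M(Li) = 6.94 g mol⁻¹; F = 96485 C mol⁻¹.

Q = I·t = 0.7900 × 2670.0 = 2109 C.
n(e⁻) = 2109/96485 = 0.02186 mol; theoretically n(Li) = 0.02186/1 = 0.02186 mol, m_theo = 0.1517 g.
At 58.2 % efficiency, m_actual = 0.582 × 0.1517 = 0.0883 g.

0.0883 g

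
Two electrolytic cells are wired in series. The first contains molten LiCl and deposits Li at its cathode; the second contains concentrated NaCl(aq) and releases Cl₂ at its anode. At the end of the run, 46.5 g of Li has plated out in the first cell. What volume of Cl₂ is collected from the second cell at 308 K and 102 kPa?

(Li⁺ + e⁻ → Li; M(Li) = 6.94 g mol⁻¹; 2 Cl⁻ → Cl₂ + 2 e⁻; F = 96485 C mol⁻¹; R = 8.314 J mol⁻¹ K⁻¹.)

n(Li) = 46.5 / 6.94 = 6.700 mol, so n(e⁻) = 1 × 6.700 = 6.700 mol.
The cells are in series, so the same 6.700 mol of electrons passes through the second cell.
2 Cl⁻ → Cl₂ + 2 e⁻ — 2 mol e⁻ per mol Cl₂, so n(Cl₂) = 6.700/2 = 3.350 mol.
V = nRT/P = (3.350 × 8.314 × 308) / (102 × 10³) = 0.0841 m³ = 84.1 L.

84.1 L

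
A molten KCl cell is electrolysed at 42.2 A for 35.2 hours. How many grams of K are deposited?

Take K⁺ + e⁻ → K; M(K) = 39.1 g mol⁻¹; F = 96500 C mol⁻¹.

2170 g

Q = I·t = 42.20 A × 126720 s = 5348000 C.
n(e⁻) = Q/F = 5348000 / 96500 = 55.42 mol.
K⁺ + e⁻ → K, so n(K) = n(e⁻)/1 = 55.42 mol.
m = n·M = 55.42 × 39.1 = 2170 g.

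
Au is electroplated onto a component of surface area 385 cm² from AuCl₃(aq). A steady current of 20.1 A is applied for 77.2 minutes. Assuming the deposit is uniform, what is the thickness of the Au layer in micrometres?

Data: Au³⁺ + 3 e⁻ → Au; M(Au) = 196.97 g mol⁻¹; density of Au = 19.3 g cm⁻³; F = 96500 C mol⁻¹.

Q = I·t = 20.10 × 4632.0 = 93100 C; n(e⁻) = 0.9648 mol.
n(Au) = n(e⁻)/3 = 0.3216 mol, so m = 0.3216 × 196.97 = 63.35 g.
Volume = m/ρ = 63.35 / 19.3 = 3.282 cm³.
Thickness = V/A = 3.282 / 385 = 0.00853 cm = 85.3 μm.

85.3 μm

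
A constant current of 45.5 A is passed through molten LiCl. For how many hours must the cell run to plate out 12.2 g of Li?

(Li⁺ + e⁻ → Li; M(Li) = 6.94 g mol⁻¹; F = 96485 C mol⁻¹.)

n(Li) = m/M = 12.2 / 6.94 = 1.758 mol.
Each Li atom requires 1 electron, so n(e⁻) = 1 × 1.758 = 1.758 mol.
Q = n(e⁻)·F = 1.758 × 96485 = 169600 C.
t = Q/I = 169600 / 45.50 A = 3728 s = 1.04 h.

1.04 h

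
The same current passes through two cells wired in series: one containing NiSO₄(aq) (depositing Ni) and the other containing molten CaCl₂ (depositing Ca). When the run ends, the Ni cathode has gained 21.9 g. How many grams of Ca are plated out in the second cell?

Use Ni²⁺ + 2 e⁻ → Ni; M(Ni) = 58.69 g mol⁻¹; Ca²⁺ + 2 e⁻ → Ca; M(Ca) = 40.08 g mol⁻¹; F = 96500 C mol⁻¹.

n(Ni) = 21.9 / 58.69 = 0.3731 mol.
Since Ni²⁺ + 2 e⁻ → Ni, n(e⁻) passed = 2 × 0.3731 = 0.7463 mol.
Cells in series carry the same charge, so the same 0.7463 mol of electrons passes through cell 2.
Ca²⁺ + 2 e⁻ → Ca, so n(Ca) = 0.7463 / 2 = 0.3731 mol.
m(Ca) = 0.3731 × 40.08 = 15.0 g.

15.0 g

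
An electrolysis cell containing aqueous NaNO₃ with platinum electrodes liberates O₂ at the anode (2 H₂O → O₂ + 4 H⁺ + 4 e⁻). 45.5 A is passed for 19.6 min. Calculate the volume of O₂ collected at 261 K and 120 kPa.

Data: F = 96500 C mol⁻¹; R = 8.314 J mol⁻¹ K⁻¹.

2.51 L

Q = I·t = 45.50 A × 1176.0 s = 53510 C.
n(e⁻) = Q/F = 53510 / 96500 = 0.5545 mol.
4 electrons are transferred per O₂ molecule, so n(O₂) = 0.5545 / 4 = 0.1386 mol.
V = nRT/P = (0.1386 × 8.314 × 261) / (120 × 10³ Pa) = 0.00251 m³ = 2.51 L.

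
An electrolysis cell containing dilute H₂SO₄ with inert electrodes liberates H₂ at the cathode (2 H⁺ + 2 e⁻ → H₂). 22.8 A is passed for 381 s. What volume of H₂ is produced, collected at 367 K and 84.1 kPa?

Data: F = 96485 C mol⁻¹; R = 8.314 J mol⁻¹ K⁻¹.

1.63 L

Q = I·t = 22.80 A × 381.00 s = 8687 C.
n(e⁻) = Q/F = 8687 / 96485 = 0.09003 mol.
2 electrons are transferred per H₂ molecule, so n(H₂) = 0.09003 / 2 = 0.04502 mol.
V = nRT/P = (0.04502 × 8.314 × 367) / (84.1 × 10³ Pa) = 0.00163 m³ = 1.63 L.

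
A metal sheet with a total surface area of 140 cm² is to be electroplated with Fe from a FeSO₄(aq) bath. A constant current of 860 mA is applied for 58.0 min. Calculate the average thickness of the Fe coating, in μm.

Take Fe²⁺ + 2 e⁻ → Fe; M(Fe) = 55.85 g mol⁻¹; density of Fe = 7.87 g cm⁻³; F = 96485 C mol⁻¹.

Q = I·t = 0.8600 × 3480.0 = 2993 C; n(e⁻) = 0.03102 mol.
n(Fe) = n(e⁻)/2 = 0.01551 mol, so m = 0.01551 × 55.85 = 0.8662 g.
Volume = m/ρ = 0.8662 / 7.87 = 0.1101 cm³.
Thickness = V/A = 0.1101 / 140 = 7.86 × 10⁻⁴ cm = 7.86 μm.

7.86 μm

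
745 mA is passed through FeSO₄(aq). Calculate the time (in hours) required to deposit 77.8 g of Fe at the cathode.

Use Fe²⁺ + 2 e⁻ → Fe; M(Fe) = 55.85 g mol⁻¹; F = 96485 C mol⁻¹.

100 h

n(Fe) = m/M = 77.8 / 55.85 = 1.393 mol.
Each Fe atom requires 2 electrons, so n(e⁻) = 2 × 1.393 = 2.786 mol.
Q = n(e⁻)·F = 2.786 × 96485 = 268800 C.
t = Q/I = 268800 / 0.7450 A = 360800 s = 100 h.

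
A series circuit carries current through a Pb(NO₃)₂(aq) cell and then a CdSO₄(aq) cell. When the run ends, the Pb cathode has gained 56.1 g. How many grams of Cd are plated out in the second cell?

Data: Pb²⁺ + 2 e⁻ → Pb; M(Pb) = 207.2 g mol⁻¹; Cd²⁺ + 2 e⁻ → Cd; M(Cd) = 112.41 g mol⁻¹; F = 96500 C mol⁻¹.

30.4 g

n(Pb) = 56.1 / 207.2 = 0.2708 mol.
Since Pb²⁺ + 2 e⁻ → Pb, n(e⁻) passed = 2 × 0.2708 = 0.5415 mol.
Cells in series carry the same charge, so the same 0.5415 mol of electrons passes through cell 2.
Cd²⁺ + 2 e⁻ → Cd, so n(Cd) = 0.5415 / 2 = 0.2708 mol.
m(Cd) = 0.2708 × 112.41 = 30.4 g.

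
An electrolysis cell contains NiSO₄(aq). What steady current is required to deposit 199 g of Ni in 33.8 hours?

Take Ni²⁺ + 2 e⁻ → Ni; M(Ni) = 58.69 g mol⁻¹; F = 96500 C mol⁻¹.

n(Ni) = 199 / 58.69 = 3.391 mol.
n(e⁻) = 2 × 3.391 = 6.781 mol.
Q = n(e⁻)·F = 6.781 × 96500 = 654400 C.
I = Q/t = 654400 / 121680 s = 5.38 A.

5.38 A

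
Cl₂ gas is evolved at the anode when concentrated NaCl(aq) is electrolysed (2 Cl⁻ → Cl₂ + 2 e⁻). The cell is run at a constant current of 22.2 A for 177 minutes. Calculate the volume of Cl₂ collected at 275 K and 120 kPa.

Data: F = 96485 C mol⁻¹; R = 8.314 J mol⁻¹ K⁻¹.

23.3 L

Q = I·t = 22.20 A × 10620 s = 235800 C.
n(e⁻) = Q/F = 235800 / 96485 = 2.444 mol.
2 electrons are transferred per Cl₂ molecule, so n(Cl₂) = 2.444 / 2 = 1.222 mol.
V = nRT/P = (1.222 × 8.314 × 275) / (120 × 10³ Pa) = 0.0233 m³ = 23.3 L.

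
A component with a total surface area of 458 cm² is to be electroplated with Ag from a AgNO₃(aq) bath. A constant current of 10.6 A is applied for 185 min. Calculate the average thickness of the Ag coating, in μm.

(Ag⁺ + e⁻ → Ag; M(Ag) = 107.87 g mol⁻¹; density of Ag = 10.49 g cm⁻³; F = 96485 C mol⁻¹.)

274 μm

Q = I·t = 10.60 × 11100 = 117700 C; n(e⁻) = 1.219 mol.
n(Ag) = n(e⁻)/1 = 1.219 mol, so m = 1.219 × 107.87 = 131.5 g.
Volume = m/ρ = 131.5 / 10.49 = 12.54 cm³.
Thickness = V/A = 12.54 / 458 = 0.0274 cm = 274 μm.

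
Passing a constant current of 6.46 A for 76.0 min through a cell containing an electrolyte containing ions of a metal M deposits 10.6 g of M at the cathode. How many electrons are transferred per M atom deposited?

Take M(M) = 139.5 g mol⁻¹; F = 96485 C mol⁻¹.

Q = I·t = 6.460 A × 4560.0 s = 29460 C, so n(e⁻) = 29460/96485 = 0.3053 mol.
n(M) deposited = 10.6 / 139.5 = 0.07599 mol.
Electrons per atom = n(e⁻)/n(M) = 0.3053 / 0.07599 = 4.02 ≈ 4, so the ion is M⁴⁺.

4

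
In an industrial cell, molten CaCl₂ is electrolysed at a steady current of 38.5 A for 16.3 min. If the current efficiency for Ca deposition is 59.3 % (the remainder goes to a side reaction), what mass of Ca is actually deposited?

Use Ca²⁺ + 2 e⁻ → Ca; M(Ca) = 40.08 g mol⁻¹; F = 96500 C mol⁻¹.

Q = I·t = 38.50 × 978.00 = 37650 C.
n(e⁻) = 37650/96500 = 0.3902 mol; theoretically n(Ca) = 0.3902/2 = 0.1951 mol, m_theo = 7.819 g.
At 59.3 % efficiency, m_actual = 0.593 × 7.819 = 4.64 g.

4.64 g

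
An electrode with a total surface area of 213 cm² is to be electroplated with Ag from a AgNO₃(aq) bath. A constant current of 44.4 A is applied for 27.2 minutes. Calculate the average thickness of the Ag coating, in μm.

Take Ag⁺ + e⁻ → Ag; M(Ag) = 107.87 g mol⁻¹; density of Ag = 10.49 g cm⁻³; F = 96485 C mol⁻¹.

363 μm

Q = I·t = 44.40 × 1632.0 = 72460 C; n(e⁻) = 0.7510 mol.
n(Ag) = n(e⁻)/1 = 0.7510 mol, so m = 0.7510 × 107.87 = 81.01 g.
Volume = m/ρ = 81.01 / 10.49 = 7.723 cm³.
Thickness = V/A = 7.723 / 213 = 0.0363 cm = 363 μm.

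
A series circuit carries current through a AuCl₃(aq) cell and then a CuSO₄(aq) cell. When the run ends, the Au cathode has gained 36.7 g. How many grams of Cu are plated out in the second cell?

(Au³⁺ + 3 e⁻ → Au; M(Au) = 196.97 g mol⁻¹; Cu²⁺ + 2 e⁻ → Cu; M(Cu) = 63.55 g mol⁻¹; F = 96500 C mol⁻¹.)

n(Au) = 36.7 / 196.97 = 0.1863 mol.
Since Au³⁺ + 3 e⁻ → Au, n(e⁻) passed = 3 × 0.1863 = 0.5590 mol.
Cells in series carry the same charge, so the same 0.5590 mol of electrons passes through cell 2.
Cu²⁺ + 2 e⁻ → Cu, so n(Cu) = 0.5590 / 2 = 0.2795 mol.
m(Cu) = 0.2795 × 63.55 = 17.8 g.

17.8 g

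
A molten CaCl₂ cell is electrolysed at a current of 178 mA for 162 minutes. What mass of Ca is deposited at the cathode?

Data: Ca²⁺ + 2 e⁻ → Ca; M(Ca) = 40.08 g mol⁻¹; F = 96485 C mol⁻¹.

0.359 g

Q = I·t = 0.1780 A × 9720.0 s = 1730 C.
n(e⁻) = Q/F = 1730 / 96485 = 0.01793 mol.
Ca²⁺ + 2 e⁻ → Ca, so n(Ca) = n(e⁻)/2 = 0.008966 mol.
m = n·M = 0.008966 × 40.08 = 0.359 g.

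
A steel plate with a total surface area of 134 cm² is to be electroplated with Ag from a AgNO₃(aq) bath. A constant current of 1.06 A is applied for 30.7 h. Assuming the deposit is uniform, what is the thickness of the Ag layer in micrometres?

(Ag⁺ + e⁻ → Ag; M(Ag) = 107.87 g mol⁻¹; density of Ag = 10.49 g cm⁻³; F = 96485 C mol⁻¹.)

Q = I·t = 1.060 × 110520 = 117200 C; n(e⁻) = 1.214 mol.
n(Ag) = n(e⁻)/1 = 1.214 mol, so m = 1.214 × 107.87 = 131.0 g.
Volume = m/ρ = 131.0 / 10.49 = 12.49 cm³.
Thickness = V/A = 12.49 / 134 = 0.0932 cm = 932 μm.

932 μm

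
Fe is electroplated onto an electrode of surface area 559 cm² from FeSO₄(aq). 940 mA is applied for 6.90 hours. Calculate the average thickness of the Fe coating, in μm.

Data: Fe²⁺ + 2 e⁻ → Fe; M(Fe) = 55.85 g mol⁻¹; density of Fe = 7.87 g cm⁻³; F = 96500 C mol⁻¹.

Q = I·t = 0.9400 × 24840 = 23350 C; n(e⁻) = 0.2420 mol.
n(Fe) = n(e⁻)/2 = 0.1210 mol, so m = 0.1210 × 55.85 = 6.757 g.
Volume = m/ρ = 6.757 / 7.87 = 0.8586 cm³.
Thickness = V/A = 0.8586 / 559 = 0.00154 cm = 15.4 μm.

15.4 μm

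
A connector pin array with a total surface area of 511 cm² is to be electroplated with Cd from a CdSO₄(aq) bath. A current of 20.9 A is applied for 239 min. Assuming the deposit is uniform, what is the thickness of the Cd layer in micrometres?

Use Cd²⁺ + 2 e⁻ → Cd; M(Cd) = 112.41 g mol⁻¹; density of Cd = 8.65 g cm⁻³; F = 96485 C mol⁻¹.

395 μm

Q = I·t = 20.90 × 14340 = 299700 C; n(e⁻) = 3.106 mol.
n(Cd) = n(e⁻)/2 = 1.553 mol, so m = 1.553 × 112.41 = 174.6 g.
Volume = m/ρ = 174.6 / 8.65 = 20.18 cm³.
Thickness = V/A = 20.18 / 511 = 0.0395 cm = 395 μm.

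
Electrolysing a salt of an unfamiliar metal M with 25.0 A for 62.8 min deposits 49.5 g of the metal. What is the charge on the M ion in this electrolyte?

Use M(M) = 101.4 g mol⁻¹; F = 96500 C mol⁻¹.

Q = I·t = 25.00 A × 3768.0 s = 94200 C, so n(e⁻) = 94200/96500 = 0.9762 mol.
n(M) deposited = 49.5 / 101.4 = 0.4882 mol.
Electrons per atom = n(e⁻)/n(M) = 0.9762 / 0.4882 = 2.00 ≈ 2, so the ion is M²⁺.

+2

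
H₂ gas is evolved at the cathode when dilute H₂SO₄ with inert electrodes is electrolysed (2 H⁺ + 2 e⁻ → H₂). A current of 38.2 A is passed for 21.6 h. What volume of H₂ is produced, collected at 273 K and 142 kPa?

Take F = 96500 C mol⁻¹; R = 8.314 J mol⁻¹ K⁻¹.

Q = I·t = 38.20 A × 77760 s = 2970000 C.
n(e⁻) = Q/F = 2970000 / 96500 = 30.78 mol.
2 electrons are transferred per H₂ molecule, so n(H₂) = 30.78 / 2 = 15.39 mol.
V = nRT/P = (15.39 × 8.314 × 273) / (142 × 10³ Pa) = 0.246 m³ = 246 L.

246 L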